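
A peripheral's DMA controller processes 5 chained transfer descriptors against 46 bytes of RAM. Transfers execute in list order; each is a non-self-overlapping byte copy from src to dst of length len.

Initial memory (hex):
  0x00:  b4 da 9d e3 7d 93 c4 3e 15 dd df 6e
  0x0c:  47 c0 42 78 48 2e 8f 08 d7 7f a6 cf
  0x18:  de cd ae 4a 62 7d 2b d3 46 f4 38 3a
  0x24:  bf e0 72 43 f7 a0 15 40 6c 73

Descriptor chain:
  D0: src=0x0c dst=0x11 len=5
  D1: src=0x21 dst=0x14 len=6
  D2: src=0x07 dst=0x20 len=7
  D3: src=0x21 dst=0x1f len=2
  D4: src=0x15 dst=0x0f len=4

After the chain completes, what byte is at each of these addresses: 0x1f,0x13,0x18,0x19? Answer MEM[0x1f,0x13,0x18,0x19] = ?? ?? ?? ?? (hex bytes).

MEM[0x1f,0x13,0x18,0x19] = 15 42 e0 72

[0] 0x0c->0x11 len=5 : 47 c0 42 78 48
[1] 0x21->0x14 len=6 : f4 38 3a bf e0 72
[2] 0x07->0x20 len=7 : 3e 15 dd df 6e 47 c0
[3] 0x21->0x1f len=2 : 15 dd
[4] 0x15->0x0f len=4 : 38 3a bf e0
query mem[0x1f]=0x15, mem[0x13]=0x42, mem[0x18]=0xe0, mem[0x19]=0x72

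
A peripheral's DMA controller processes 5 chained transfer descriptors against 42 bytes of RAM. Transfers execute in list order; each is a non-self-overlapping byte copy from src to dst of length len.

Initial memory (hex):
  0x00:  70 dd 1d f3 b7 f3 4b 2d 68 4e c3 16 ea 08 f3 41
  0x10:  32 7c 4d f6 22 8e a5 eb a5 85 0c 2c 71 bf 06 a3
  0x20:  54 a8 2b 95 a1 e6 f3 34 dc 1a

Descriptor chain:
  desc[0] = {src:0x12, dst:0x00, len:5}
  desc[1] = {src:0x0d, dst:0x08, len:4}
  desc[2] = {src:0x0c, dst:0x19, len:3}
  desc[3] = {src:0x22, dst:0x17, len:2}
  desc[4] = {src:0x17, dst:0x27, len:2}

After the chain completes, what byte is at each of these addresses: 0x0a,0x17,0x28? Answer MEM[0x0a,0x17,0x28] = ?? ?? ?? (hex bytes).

  after D0: wrote 5B at 0x00 = 4df6228ea5
  after D1: wrote 4B at 0x08 = 08f34132
  after D2: wrote 3B at 0x19 = ea08f3
  after D3: wrote 2B at 0x17 = 2b95
  after D4: wrote 2B at 0x27 = 2b95
query mem[0x0a]=0x41, mem[0x17]=0x2b, mem[0x28]=0x95

MEM[0x0a,0x17,0x28] = 41 2b 95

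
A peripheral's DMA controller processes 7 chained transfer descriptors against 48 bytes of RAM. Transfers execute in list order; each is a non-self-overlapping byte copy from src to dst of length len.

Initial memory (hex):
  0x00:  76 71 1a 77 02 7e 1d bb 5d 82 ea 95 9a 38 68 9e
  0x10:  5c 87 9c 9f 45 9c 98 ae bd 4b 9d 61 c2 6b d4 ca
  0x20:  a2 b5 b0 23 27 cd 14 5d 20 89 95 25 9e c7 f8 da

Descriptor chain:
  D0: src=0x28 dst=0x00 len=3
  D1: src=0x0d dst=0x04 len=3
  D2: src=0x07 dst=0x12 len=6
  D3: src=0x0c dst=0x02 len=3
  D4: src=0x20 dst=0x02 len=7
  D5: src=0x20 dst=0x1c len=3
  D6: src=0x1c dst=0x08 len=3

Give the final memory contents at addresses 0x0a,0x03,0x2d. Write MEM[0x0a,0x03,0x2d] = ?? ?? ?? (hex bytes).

  after D0: wrote 3B at 0x00 = 208995
  after D1: wrote 3B at 0x04 = 38689e
  after D2: wrote 6B at 0x12 = bb5d82ea959a
  after D3: wrote 3B at 0x02 = 9a3868
  after D4: wrote 7B at 0x02 = a2b5b02327cd14
  after D5: wrote 3B at 0x1c = a2b5b0
  after D6: wrote 3B at 0x08 = a2b5b0
query mem[0x0a]=0xb0, mem[0x03]=0xb5, mem[0x2d]=0xc7

MEM[0x0a,0x03,0x2d] = b0 b5 c7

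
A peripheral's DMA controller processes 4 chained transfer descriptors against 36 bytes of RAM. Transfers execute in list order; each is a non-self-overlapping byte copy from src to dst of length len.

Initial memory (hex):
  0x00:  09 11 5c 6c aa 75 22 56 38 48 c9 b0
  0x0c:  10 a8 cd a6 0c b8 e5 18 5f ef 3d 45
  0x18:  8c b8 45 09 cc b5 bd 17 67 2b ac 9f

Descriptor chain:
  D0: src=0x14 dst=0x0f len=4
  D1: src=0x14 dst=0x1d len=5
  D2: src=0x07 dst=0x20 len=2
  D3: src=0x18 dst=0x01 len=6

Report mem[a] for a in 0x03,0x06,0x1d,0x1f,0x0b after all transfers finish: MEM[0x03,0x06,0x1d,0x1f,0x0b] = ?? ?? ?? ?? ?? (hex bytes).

MEM[0x03,0x06,0x1d,0x1f,0x0b] = 45 5f 5f 3d b0

#0 dst[0x0f+4] := {0x5f,0xef,0x3d,0x45}
#1 dst[0x1d+5] := {0x5f,0xef,0x3d,0x45,0x8c}
#2 dst[0x20+2] := {0x56,0x38}
#3 dst[0x01+6] := {0x8c,0xb8,0x45,0x09,0xcc,0x5f}
query mem[0x03]=0x45, mem[0x06]=0x5f, mem[0x1d]=0x5f, mem[0x1f]=0x3d, mem[0x0b]=0xb0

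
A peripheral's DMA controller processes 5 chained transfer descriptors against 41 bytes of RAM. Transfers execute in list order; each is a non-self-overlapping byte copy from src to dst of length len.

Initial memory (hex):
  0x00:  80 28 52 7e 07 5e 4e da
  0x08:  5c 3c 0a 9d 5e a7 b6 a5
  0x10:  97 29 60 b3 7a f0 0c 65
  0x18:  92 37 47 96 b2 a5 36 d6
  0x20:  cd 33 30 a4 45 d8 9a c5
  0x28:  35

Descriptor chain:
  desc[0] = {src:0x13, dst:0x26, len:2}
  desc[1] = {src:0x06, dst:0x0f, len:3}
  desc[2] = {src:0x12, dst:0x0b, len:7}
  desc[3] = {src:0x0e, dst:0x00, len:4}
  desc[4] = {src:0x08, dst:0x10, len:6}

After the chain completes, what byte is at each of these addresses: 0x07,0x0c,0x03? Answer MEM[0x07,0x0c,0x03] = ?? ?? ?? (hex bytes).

#0 dst[0x26+2] := {0xb3,0x7a}
#1 dst[0x0f+3] := {0x4e,0xda,0x5c}
#2 dst[0x0b+7] := {0x60,0xb3,0x7a,0xf0,0x0c,0x65,0x92}
#3 dst[0x00+4] := {0xf0,0x0c,0x65,0x92}
#4 dst[0x10+6] := {0x5c,0x3c,0x0a,0x60,0xb3,0x7a}
query mem[0x07]=0xda, mem[0x0c]=0xb3, mem[0x03]=0x92

MEM[0x07,0x0c,0x03] = da b3 92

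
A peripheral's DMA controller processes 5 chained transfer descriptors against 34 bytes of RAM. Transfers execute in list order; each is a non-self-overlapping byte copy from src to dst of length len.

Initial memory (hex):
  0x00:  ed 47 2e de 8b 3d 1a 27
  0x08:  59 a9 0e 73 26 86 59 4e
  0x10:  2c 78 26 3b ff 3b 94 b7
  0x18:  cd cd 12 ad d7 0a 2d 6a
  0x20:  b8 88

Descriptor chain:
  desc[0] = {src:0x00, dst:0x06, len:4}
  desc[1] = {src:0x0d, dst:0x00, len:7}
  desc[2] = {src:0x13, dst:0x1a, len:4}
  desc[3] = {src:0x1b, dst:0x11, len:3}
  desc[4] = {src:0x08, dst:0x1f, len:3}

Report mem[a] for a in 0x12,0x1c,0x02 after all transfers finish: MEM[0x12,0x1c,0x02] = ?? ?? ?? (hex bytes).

MEM[0x12,0x1c,0x02] = 3b 3b 4e

  after D0: wrote 4B at 0x06 = ed472ede
  after D1: wrote 7B at 0x00 = 86594e2c78263b
  after D2: wrote 4B at 0x1a = 3bff3b94
  after D3: wrote 3B at 0x11 = ff3b94
  after D4: wrote 3B at 0x1f = 2ede0e
query mem[0x12]=0x3b, mem[0x1c]=0x3b, mem[0x02]=0x4e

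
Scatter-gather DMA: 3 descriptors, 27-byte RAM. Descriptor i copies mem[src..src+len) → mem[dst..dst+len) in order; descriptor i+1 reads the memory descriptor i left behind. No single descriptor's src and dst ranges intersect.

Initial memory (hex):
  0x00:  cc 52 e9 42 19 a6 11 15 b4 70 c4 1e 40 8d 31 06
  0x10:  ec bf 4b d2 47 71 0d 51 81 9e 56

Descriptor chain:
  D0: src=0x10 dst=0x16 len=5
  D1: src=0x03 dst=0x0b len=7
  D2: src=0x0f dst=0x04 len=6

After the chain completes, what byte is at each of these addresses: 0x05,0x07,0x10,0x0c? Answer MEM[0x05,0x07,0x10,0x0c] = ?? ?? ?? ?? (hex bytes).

  after D0: wrote 5B at 0x16 = ecbf4bd247
  after D1: wrote 7B at 0x0b = 4219a61115b470
  after D2: wrote 6B at 0x04 = 15b4704bd247
query mem[0x05]=0xb4, mem[0x07]=0x4b, mem[0x10]=0xb4, mem[0x0c]=0x19

MEM[0x05,0x07,0x10,0x0c] = b4 4b b4 19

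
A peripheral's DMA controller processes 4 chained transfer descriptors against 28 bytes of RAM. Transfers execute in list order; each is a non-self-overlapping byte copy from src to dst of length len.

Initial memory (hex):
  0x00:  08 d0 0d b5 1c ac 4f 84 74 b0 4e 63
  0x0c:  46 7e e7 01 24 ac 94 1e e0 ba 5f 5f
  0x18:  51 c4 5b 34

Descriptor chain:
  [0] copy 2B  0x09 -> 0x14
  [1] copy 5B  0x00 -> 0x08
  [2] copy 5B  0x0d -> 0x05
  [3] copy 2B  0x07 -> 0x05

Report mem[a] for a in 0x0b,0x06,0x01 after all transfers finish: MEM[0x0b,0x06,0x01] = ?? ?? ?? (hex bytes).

MEM[0x0b,0x06,0x01] = b5 24 d0

[0] 0x09->0x14 len=2 : b0 4e
[1] 0x00->0x08 len=5 : 08 d0 0d b5 1c
[2] 0x0d->0x05 len=5 : 7e e7 01 24 ac
[3] 0x07->0x05 len=2 : 01 24
query mem[0x0b]=0xb5, mem[0x06]=0x24, mem[0x01]=0xd0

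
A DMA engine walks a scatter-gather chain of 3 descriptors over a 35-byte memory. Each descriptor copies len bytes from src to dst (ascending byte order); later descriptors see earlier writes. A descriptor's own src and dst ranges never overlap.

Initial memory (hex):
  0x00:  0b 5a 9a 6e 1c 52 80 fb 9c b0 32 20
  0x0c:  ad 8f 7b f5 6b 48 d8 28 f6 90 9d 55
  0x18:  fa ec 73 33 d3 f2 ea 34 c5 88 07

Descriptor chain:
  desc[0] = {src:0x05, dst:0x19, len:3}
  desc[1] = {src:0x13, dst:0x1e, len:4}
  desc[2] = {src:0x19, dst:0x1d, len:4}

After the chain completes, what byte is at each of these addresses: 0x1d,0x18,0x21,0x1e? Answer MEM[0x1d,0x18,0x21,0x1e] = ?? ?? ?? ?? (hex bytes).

  after D0: wrote 3B at 0x19 = 5280fb
  after D1: wrote 4B at 0x1e = 28f6909d
  after D2: wrote 4B at 0x1d = 5280fbd3
query mem[0x1d]=0x52, mem[0x18]=0xfa, mem[0x21]=0x9d, mem[0x1e]=0x80

MEM[0x1d,0x18,0x21,0x1e] = 52 fa 9d 80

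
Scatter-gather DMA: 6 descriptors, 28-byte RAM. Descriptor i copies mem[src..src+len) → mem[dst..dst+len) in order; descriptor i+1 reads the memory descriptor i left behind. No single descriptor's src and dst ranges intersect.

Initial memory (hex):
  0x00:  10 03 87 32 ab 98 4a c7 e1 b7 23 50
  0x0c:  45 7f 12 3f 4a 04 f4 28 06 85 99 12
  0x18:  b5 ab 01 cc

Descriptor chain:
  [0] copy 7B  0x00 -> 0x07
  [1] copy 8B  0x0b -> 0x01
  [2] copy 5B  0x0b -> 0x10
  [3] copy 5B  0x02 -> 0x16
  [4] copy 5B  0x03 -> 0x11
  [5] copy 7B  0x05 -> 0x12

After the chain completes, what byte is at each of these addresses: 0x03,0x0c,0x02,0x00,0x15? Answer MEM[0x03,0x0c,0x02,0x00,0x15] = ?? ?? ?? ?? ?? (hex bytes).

MEM[0x03,0x0c,0x02,0x00,0x15] = 4a 98 98 10 f4

  after D0: wrote 7B at 0x07 = 10038732ab984a
  after D1: wrote 8B at 0x01 = ab984a123f4a04f4
  after D2: wrote 5B at 0x10 = ab984a123f
  after D3: wrote 5B at 0x16 = 984a123f4a
  after D4: wrote 5B at 0x11 = 4a123f4a04
  after D5: wrote 7B at 0x12 = 3f4a04f48732ab
query mem[0x03]=0x4a, mem[0x0c]=0x98, mem[0x02]=0x98, mem[0x00]=0x10, mem[0x15]=0xf4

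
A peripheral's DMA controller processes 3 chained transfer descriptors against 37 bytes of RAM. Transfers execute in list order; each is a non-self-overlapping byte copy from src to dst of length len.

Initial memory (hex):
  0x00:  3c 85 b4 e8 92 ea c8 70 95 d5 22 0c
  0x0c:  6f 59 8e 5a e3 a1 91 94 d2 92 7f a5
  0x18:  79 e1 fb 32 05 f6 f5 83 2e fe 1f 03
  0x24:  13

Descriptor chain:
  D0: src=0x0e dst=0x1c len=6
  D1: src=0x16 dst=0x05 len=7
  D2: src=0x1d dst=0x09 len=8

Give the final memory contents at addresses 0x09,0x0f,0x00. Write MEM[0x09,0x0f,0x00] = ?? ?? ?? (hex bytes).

MEM[0x09,0x0f,0x00] = 5a 03 3c

D0: mem[0x1c..0x21] <- [8e 5a e3 a1 91 94]
D1: mem[0x05..0x0b] <- [7f a5 79 e1 fb 32 8e]
D2: mem[0x09..0x10] <- [5a e3 a1 91 94 1f 03 13]
query mem[0x09]=0x5a, mem[0x0f]=0x03, mem[0x00]=0x3c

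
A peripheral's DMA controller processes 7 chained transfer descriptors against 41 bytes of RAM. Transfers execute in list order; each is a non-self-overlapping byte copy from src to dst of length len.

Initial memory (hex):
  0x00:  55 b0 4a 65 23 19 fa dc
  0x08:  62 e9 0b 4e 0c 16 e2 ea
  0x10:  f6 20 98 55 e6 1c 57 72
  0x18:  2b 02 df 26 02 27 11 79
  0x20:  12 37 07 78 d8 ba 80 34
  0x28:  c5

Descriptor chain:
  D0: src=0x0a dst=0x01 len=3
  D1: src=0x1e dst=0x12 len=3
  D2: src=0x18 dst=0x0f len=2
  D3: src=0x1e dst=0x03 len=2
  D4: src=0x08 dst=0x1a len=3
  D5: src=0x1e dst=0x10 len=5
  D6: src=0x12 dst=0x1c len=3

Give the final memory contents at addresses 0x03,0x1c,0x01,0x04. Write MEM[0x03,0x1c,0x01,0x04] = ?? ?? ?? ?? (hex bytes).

MEM[0x03,0x1c,0x01,0x04] = 11 12 0b 79

  after D0: wrote 3B at 0x01 = 0b4e0c
  after D1: wrote 3B at 0x12 = 117912
  after D2: wrote 2B at 0x0f = 2b02
  after D3: wrote 2B at 0x03 = 1179
  after D4: wrote 3B at 0x1a = 62e90b
  after D5: wrote 5B at 0x10 = 1179123707
  after D6: wrote 3B at 0x1c = 123707
query mem[0x03]=0x11, mem[0x1c]=0x12, mem[0x01]=0x0b, mem[0x04]=0x79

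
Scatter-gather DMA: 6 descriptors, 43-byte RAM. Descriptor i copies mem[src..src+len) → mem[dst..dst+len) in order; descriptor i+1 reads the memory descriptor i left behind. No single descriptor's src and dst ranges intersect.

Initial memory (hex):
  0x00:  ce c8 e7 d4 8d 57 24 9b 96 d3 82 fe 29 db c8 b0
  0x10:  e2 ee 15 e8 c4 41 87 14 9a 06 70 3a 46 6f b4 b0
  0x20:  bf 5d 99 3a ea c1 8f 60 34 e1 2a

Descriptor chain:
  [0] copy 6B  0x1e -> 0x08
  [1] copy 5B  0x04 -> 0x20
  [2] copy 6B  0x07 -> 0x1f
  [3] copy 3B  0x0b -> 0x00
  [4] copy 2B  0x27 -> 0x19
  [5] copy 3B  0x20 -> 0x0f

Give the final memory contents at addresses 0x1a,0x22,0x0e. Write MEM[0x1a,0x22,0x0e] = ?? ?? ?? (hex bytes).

MEM[0x1a,0x22,0x0e] = 34 bf c8

#0 dst[0x08+6] := {0xb4,0xb0,0xbf,0x5d,0x99,0x3a}
#1 dst[0x20+5] := {0x8d,0x57,0x24,0x9b,0xb4}
#2 dst[0x1f+6] := {0x9b,0xb4,0xb0,0xbf,0x5d,0x99}
#3 dst[0x00+3] := {0x5d,0x99,0x3a}
#4 dst[0x19+2] := {0x60,0x34}
#5 dst[0x0f+3] := {0xb4,0xb0,0xbf}
query mem[0x1a]=0x34, mem[0x22]=0xbf, mem[0x0e]=0xc8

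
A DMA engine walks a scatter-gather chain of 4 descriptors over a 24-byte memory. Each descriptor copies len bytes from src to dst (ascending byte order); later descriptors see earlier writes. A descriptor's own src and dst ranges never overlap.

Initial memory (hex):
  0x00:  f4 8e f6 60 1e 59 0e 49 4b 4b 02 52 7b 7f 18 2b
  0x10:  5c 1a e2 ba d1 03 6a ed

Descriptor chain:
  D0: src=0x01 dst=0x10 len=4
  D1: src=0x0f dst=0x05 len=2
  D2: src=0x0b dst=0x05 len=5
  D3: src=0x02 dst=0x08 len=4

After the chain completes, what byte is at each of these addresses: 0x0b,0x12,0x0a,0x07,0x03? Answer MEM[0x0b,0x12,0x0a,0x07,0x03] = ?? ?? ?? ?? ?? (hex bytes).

MEM[0x0b,0x12,0x0a,0x07,0x03] = 52 60 1e 7f 60

#0 dst[0x10+4] := {0x8e,0xf6,0x60,0x1e}
#1 dst[0x05+2] := {0x2b,0x8e}
#2 dst[0x05+5] := {0x52,0x7b,0x7f,0x18,0x2b}
#3 dst[0x08+4] := {0xf6,0x60,0x1e,0x52}
query mem[0x0b]=0x52, mem[0x12]=0x60, mem[0x0a]=0x1e, mem[0x07]=0x7f, mem[0x03]=0x60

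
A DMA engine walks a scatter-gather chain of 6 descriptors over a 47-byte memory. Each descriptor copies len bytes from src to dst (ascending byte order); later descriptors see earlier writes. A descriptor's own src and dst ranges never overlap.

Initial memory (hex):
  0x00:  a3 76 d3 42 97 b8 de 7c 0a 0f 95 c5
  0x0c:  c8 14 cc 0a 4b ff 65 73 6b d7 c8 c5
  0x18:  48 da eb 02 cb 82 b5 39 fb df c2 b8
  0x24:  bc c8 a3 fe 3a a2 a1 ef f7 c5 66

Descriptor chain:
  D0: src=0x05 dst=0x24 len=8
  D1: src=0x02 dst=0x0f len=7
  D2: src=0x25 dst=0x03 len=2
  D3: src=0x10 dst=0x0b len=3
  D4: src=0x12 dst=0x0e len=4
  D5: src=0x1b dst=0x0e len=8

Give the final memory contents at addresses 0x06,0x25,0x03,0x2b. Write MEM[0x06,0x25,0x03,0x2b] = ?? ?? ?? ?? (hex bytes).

MEM[0x06,0x25,0x03,0x2b] = de de de c8

#0 dst[0x24+8] := {0xb8,0xde,0x7c,0x0a,0x0f,0x95,0xc5,0xc8}
#1 dst[0x0f+7] := {0xd3,0x42,0x97,0xb8,0xde,0x7c,0x0a}
#2 dst[0x03+2] := {0xde,0x7c}
#3 dst[0x0b+3] := {0x42,0x97,0xb8}
#4 dst[0x0e+4] := {0xb8,0xde,0x7c,0x0a}
#5 dst[0x0e+8] := {0x02,0xcb,0x82,0xb5,0x39,0xfb,0xdf,0xc2}
query mem[0x06]=0xde, mem[0x25]=0xde, mem[0x03]=0xde, mem[0x2b]=0xc8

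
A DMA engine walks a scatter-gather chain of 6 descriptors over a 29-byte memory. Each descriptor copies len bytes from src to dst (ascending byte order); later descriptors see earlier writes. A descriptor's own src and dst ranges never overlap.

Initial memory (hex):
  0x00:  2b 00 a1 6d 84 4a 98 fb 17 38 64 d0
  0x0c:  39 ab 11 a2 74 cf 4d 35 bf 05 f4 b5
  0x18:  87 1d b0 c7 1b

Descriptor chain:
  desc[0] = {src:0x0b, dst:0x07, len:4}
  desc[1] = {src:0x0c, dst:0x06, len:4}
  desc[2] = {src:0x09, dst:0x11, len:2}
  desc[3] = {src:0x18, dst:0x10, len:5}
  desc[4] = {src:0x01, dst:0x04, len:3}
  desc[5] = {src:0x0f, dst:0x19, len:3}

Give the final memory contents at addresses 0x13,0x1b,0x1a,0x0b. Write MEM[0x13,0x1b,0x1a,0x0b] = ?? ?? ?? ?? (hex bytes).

#0 dst[0x07+4] := {0xd0,0x39,0xab,0x11}
#1 dst[0x06+4] := {0x39,0xab,0x11,0xa2}
#2 dst[0x11+2] := {0xa2,0x11}
#3 dst[0x10+5] := {0x87,0x1d,0xb0,0xc7,0x1b}
#4 dst[0x04+3] := {0x00,0xa1,0x6d}
#5 dst[0x19+3] := {0xa2,0x87,0x1d}
query mem[0x13]=0xc7, mem[0x1b]=0x1d, mem[0x1a]=0x87, mem[0x0b]=0xd0

MEM[0x13,0x1b,0x1a,0x0b] = c7 1d 87 d0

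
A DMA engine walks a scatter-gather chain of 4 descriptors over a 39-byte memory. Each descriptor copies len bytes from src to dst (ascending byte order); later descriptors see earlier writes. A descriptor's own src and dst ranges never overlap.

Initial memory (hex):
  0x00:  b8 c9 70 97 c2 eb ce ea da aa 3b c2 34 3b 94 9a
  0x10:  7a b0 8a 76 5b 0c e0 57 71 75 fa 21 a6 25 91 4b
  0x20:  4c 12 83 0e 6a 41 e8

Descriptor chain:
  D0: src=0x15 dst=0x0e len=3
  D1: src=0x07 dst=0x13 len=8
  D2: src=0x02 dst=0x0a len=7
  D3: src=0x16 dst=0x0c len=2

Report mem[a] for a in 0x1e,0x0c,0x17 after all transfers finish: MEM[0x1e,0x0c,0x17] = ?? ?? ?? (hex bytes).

MEM[0x1e,0x0c,0x17] = 91 3b c2

D0: mem[0x0e..0x10] <- [0c e0 57]
D1: mem[0x13..0x1a] <- [ea da aa 3b c2 34 3b 0c]
D2: mem[0x0a..0x10] <- [70 97 c2 eb ce ea da]
D3: mem[0x0c..0x0d] <- [3b c2]
query mem[0x1e]=0x91, mem[0x0c]=0x3b, mem[0x17]=0xc2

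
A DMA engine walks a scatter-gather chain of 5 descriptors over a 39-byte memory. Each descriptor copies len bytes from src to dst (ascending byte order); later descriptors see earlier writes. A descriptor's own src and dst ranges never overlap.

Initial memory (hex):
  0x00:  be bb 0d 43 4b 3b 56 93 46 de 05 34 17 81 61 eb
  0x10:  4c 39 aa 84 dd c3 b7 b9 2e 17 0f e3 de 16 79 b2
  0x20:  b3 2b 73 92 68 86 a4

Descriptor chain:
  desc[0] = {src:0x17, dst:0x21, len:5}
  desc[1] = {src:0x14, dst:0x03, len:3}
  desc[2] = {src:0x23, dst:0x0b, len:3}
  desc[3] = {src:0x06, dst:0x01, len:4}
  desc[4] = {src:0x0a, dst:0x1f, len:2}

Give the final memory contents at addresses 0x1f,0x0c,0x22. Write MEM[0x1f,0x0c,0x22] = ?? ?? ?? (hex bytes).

[0] 0x17->0x21 len=5 : b9 2e 17 0f e3
[1] 0x14->0x03 len=3 : dd c3 b7
[2] 0x23->0x0b len=3 : 17 0f e3
[3] 0x06->0x01 len=4 : 56 93 46 de
[4] 0x0a->0x1f len=2 : 05 17
query mem[0x1f]=0x05, mem[0x0c]=0x0f, mem[0x22]=0x2e

MEM[0x1f,0x0c,0x22] = 05 0f 2e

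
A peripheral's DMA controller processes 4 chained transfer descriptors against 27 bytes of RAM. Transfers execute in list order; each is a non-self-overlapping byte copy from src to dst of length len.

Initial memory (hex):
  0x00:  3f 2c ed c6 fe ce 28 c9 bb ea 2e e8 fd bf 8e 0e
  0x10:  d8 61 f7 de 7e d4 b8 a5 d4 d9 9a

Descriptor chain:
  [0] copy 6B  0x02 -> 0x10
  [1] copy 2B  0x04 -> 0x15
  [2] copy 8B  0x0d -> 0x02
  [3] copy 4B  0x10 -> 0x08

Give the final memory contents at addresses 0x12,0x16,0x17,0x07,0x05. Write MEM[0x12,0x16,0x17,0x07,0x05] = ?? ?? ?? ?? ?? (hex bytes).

  after D0: wrote 6B at 0x10 = edc6fece28c9
  after D1: wrote 2B at 0x15 = fece
  after D2: wrote 8B at 0x02 = bf8e0eedc6fece28
  after D3: wrote 4B at 0x08 = edc6fece
query mem[0x12]=0xfe, mem[0x16]=0xce, mem[0x17]=0xa5, mem[0x07]=0xfe, mem[0x05]=0xed

MEM[0x12,0x16,0x17,0x07,0x05] = fe ce a5 fe ed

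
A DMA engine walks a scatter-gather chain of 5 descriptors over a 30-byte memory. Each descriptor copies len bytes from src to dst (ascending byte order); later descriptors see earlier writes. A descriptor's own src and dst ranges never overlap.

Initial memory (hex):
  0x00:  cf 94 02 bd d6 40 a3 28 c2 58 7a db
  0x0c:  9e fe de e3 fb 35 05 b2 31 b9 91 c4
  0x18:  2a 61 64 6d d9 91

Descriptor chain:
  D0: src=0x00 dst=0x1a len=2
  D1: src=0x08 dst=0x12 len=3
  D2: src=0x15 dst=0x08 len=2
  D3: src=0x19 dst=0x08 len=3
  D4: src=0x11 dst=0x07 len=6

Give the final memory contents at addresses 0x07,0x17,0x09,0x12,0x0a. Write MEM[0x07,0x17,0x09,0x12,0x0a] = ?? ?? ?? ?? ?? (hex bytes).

MEM[0x07,0x17,0x09,0x12,0x0a] = 35 c4 58 c2 7a

[0] 0x00->0x1a len=2 : cf 94
[1] 0x08->0x12 len=3 : c2 58 7a
[2] 0x15->0x08 len=2 : b9 91
[3] 0x19->0x08 len=3 : 61 cf 94
[4] 0x11->0x07 len=6 : 35 c2 58 7a b9 91
query mem[0x07]=0x35, mem[0x17]=0xc4, mem[0x09]=0x58, mem[0x12]=0xc2, mem[0x0a]=0x7a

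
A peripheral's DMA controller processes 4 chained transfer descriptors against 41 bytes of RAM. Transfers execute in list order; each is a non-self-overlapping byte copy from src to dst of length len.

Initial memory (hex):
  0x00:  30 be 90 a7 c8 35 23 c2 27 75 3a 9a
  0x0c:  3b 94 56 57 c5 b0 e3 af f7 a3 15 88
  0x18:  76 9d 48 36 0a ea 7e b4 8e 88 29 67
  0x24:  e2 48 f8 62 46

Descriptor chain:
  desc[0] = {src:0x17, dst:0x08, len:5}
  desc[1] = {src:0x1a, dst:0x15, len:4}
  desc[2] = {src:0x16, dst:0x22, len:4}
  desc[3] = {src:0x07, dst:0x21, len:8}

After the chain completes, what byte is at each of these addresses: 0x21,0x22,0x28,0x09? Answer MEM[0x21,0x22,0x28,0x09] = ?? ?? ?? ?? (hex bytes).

MEM[0x21,0x22,0x28,0x09] = c2 88 56 76

[0] 0x17->0x08 len=5 : 88 76 9d 48 36
[1] 0x1a->0x15 len=4 : 48 36 0a ea
[2] 0x16->0x22 len=4 : 36 0a ea 9d
[3] 0x07->0x21 len=8 : c2 88 76 9d 48 36 94 56
query mem[0x21]=0xc2, mem[0x22]=0x88, mem[0x28]=0x56, mem[0x09]=0x76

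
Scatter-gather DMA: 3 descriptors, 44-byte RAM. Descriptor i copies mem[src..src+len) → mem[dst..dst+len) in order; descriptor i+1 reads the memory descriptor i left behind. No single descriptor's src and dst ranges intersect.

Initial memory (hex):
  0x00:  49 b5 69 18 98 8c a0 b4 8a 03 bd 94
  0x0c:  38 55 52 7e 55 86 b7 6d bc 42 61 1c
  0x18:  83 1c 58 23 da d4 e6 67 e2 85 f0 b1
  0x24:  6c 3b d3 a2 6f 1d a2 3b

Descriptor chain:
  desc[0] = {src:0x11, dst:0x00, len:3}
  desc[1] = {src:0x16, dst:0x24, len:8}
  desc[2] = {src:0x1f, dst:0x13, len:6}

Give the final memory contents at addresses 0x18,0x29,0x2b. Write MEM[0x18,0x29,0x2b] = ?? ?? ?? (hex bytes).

D0: mem[0x00..0x02] <- [86 b7 6d]
D1: mem[0x24..0x2b] <- [61 1c 83 1c 58 23 da d4]
D2: mem[0x13..0x18] <- [67 e2 85 f0 b1 61]
query mem[0x18]=0x61, mem[0x29]=0x23, mem[0x2b]=0xd4

MEM[0x18,0x29,0x2b] = 61 23 d4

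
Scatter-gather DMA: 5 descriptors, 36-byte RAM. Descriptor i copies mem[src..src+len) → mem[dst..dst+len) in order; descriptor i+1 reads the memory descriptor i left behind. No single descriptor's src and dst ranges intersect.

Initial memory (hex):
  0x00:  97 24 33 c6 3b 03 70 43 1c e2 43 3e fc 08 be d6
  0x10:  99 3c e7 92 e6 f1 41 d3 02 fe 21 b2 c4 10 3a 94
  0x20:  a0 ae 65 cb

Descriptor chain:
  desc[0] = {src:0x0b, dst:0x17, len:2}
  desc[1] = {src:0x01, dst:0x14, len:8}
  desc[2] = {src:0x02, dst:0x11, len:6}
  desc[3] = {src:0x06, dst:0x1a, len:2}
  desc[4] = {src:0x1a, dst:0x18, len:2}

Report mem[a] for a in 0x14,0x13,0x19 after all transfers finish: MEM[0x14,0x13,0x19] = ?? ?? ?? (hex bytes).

MEM[0x14,0x13,0x19] = 03 3b 43

  after D0: wrote 2B at 0x17 = 3efc
  after D1: wrote 8B at 0x14 = 2433c63b0370431c
  after D2: wrote 6B at 0x11 = 33c63b037043
  after D3: wrote 2B at 0x1a = 7043
  after D4: wrote 2B at 0x18 = 7043
query mem[0x14]=0x03, mem[0x13]=0x3b, mem[0x19]=0x43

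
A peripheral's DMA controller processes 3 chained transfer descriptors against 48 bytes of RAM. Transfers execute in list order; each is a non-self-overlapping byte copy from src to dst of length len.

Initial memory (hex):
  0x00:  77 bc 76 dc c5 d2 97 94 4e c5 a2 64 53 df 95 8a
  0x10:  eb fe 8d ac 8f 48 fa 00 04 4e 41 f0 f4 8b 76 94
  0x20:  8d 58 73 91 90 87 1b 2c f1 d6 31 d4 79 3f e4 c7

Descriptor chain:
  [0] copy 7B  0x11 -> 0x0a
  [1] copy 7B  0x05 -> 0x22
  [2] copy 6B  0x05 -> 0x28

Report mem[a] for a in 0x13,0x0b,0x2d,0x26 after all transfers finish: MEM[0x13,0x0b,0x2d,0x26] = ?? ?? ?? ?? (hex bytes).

#0 dst[0x0a+7] := {0xfe,0x8d,0xac,0x8f,0x48,0xfa,0x00}
#1 dst[0x22+7] := {0xd2,0x97,0x94,0x4e,0xc5,0xfe,0x8d}
#2 dst[0x28+6] := {0xd2,0x97,0x94,0x4e,0xc5,0xfe}
query mem[0x13]=0xac, mem[0x0b]=0x8d, mem[0x2d]=0xfe, mem[0x26]=0xc5

MEM[0x13,0x0b,0x2d,0x26] = ac 8d fe c5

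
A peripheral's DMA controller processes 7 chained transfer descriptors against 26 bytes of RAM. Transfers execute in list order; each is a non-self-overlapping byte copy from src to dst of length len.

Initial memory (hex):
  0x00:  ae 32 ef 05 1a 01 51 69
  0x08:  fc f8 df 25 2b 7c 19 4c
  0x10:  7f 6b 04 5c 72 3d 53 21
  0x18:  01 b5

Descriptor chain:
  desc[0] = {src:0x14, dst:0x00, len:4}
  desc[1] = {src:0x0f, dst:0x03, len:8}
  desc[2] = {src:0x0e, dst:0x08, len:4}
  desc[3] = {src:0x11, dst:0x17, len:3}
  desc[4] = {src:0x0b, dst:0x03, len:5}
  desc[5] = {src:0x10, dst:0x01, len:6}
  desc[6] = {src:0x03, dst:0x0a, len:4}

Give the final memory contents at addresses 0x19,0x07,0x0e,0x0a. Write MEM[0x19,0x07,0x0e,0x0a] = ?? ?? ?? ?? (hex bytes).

[0] 0x14->0x00 len=4 : 72 3d 53 21
[1] 0x0f->0x03 len=8 : 4c 7f 6b 04 5c 72 3d 53
[2] 0x0e->0x08 len=4 : 19 4c 7f 6b
[3] 0x11->0x17 len=3 : 6b 04 5c
[4] 0x0b->0x03 len=5 : 6b 2b 7c 19 4c
[5] 0x10->0x01 len=6 : 7f 6b 04 5c 72 3d
[6] 0x03->0x0a len=4 : 04 5c 72 3d
query mem[0x19]=0x5c, mem[0x07]=0x4c, mem[0x0e]=0x19, mem[0x0a]=0x04

MEM[0x19,0x07,0x0e,0x0a] = 5c 4c 19 04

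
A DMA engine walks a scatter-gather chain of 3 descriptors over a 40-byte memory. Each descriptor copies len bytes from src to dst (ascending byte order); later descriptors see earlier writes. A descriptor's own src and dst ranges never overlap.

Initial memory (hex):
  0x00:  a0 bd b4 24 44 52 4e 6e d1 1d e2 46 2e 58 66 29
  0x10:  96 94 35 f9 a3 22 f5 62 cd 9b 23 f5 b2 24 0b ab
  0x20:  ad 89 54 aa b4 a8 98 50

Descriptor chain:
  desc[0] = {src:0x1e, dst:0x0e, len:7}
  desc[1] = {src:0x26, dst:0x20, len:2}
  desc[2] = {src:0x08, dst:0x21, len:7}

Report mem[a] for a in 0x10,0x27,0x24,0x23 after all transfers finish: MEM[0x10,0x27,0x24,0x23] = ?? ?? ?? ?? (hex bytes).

MEM[0x10,0x27,0x24,0x23] = ad 0b 46 e2

D0: mem[0x0e..0x14] <- [0b ab ad 89 54 aa b4]
D1: mem[0x20..0x21] <- [98 50]
D2: mem[0x21..0x27] <- [d1 1d e2 46 2e 58 0b]
query mem[0x10]=0xad, mem[0x27]=0x0b, mem[0x24]=0x46, mem[0x23]=0xe2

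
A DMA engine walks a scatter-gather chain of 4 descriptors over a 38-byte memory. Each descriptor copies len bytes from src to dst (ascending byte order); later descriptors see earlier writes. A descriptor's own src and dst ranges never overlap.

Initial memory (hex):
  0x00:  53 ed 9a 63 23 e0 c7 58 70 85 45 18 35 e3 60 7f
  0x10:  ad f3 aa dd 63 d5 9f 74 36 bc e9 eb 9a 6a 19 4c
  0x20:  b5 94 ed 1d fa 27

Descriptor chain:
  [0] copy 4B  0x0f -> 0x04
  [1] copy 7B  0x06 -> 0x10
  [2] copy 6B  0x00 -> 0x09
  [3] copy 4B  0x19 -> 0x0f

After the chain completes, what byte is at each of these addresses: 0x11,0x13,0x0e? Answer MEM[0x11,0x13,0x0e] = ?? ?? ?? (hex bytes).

#0 dst[0x04+4] := {0x7f,0xad,0xf3,0xaa}
#1 dst[0x10+7] := {0xf3,0xaa,0x70,0x85,0x45,0x18,0x35}
#2 dst[0x09+6] := {0x53,0xed,0x9a,0x63,0x7f,0xad}
#3 dst[0x0f+4] := {0xbc,0xe9,0xeb,0x9a}
query mem[0x11]=0xeb, mem[0x13]=0x85, mem[0x0e]=0xad

MEM[0x11,0x13,0x0e] = eb 85 ad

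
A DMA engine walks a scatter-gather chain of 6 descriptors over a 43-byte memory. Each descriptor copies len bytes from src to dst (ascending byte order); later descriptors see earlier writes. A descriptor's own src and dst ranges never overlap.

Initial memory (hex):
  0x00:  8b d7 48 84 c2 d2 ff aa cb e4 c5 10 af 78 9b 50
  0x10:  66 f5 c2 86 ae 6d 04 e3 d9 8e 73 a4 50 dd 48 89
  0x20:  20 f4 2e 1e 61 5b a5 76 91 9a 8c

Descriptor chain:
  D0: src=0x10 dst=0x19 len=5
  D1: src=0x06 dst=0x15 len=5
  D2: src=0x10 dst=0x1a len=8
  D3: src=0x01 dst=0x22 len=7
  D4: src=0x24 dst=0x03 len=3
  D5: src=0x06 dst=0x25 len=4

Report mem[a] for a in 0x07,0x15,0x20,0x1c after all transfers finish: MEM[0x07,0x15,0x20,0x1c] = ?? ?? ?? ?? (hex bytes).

D0: mem[0x19..0x1d] <- [66 f5 c2 86 ae]
D1: mem[0x15..0x19] <- [ff aa cb e4 c5]
D2: mem[0x1a..0x21] <- [66 f5 c2 86 ae ff aa cb]
D3: mem[0x22..0x28] <- [d7 48 84 c2 d2 ff aa]
D4: mem[0x03..0x05] <- [84 c2 d2]
D5: mem[0x25..0x28] <- [ff aa cb e4]
query mem[0x07]=0xaa, mem[0x15]=0xff, mem[0x20]=0xaa, mem[0x1c]=0xc2

MEM[0x07,0x15,0x20,0x1c] = aa ff aa c2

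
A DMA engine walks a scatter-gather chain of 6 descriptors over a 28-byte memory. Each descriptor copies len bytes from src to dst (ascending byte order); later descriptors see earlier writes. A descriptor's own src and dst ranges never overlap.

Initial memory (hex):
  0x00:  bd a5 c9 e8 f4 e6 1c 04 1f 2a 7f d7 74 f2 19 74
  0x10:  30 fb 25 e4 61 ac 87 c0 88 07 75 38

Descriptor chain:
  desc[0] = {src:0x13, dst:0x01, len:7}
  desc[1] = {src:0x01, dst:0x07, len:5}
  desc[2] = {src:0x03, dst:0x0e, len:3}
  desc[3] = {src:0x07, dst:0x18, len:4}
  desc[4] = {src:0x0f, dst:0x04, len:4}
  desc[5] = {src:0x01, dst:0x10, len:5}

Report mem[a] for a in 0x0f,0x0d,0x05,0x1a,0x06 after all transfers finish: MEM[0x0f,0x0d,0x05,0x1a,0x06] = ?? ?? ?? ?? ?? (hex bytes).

#0 dst[0x01+7] := {0xe4,0x61,0xac,0x87,0xc0,0x88,0x07}
#1 dst[0x07+5] := {0xe4,0x61,0xac,0x87,0xc0}
#2 dst[0x0e+3] := {0xac,0x87,0xc0}
#3 dst[0x18+4] := {0xe4,0x61,0xac,0x87}
#4 dst[0x04+4] := {0x87,0xc0,0xfb,0x25}
#5 dst[0x10+5] := {0xe4,0x61,0xac,0x87,0xc0}
query mem[0x0f]=0x87, mem[0x0d]=0xf2, mem[0x05]=0xc0, mem[0x1a]=0xac, mem[0x06]=0xfb

MEM[0x0f,0x0d,0x05,0x1a,0x06] = 87 f2 c0 ac fb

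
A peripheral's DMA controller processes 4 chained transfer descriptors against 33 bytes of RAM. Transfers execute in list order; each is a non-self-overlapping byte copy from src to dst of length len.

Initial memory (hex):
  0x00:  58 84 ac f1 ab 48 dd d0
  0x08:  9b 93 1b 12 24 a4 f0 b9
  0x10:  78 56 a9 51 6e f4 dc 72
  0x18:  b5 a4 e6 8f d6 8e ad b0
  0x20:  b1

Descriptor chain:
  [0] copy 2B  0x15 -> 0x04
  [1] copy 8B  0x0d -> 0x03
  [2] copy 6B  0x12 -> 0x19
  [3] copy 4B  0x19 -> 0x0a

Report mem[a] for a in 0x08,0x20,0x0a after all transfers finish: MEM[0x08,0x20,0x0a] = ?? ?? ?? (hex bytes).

MEM[0x08,0x20,0x0a] = a9 b1 a9

D0: mem[0x04..0x05] <- [f4 dc]
D1: mem[0x03..0x0a] <- [a4 f0 b9 78 56 a9 51 6e]
D2: mem[0x19..0x1e] <- [a9 51 6e f4 dc 72]
D3: mem[0x0a..0x0d] <- [a9 51 6e f4]
query mem[0x08]=0xa9, mem[0x20]=0xb1, mem[0x0a]=0xa9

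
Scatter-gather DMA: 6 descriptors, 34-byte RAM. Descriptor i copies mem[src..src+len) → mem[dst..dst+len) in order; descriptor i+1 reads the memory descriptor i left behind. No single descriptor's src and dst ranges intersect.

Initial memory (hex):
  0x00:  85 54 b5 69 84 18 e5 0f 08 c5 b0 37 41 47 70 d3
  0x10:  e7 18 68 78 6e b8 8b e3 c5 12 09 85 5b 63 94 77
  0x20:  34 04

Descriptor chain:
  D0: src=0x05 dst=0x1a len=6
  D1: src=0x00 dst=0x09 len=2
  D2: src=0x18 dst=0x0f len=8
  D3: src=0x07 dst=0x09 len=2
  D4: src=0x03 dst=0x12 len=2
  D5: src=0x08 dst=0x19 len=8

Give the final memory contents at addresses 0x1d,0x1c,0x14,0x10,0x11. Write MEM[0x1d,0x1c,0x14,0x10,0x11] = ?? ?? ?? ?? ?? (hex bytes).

MEM[0x1d,0x1c,0x14,0x10,0x11] = 41 37 08 12 18

[0] 0x05->0x1a len=6 : 18 e5 0f 08 c5 b0
[1] 0x00->0x09 len=2 : 85 54
[2] 0x18->0x0f len=8 : c5 12 18 e5 0f 08 c5 b0
[3] 0x07->0x09 len=2 : 0f 08
[4] 0x03->0x12 len=2 : 69 84
[5] 0x08->0x19 len=8 : 08 0f 08 37 41 47 70 c5
query mem[0x1d]=0x41, mem[0x1c]=0x37, mem[0x14]=0x08, mem[0x10]=0x12, mem[0x11]=0x18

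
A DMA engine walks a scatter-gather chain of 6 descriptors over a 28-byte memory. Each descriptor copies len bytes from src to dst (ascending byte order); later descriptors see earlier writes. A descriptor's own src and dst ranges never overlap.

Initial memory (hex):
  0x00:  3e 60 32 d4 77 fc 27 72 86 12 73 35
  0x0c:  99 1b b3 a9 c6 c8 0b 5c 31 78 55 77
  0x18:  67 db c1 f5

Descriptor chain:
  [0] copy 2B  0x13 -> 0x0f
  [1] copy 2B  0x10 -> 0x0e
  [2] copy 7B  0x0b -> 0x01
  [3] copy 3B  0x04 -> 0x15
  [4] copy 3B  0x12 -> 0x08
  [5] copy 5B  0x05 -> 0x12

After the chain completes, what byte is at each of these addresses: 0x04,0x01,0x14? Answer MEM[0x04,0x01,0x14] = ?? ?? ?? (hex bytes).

D0: mem[0x0f..0x10] <- [5c 31]
D1: mem[0x0e..0x0f] <- [31 c8]
D2: mem[0x01..0x07] <- [35 99 1b 31 c8 31 c8]
D3: mem[0x15..0x17] <- [31 c8 31]
D4: mem[0x08..0x0a] <- [0b 5c 31]
D5: mem[0x12..0x16] <- [c8 31 c8 0b 5c]
query mem[0x04]=0x31, mem[0x01]=0x35, mem[0x14]=0xc8

MEM[0x04,0x01,0x14] = 31 35 c8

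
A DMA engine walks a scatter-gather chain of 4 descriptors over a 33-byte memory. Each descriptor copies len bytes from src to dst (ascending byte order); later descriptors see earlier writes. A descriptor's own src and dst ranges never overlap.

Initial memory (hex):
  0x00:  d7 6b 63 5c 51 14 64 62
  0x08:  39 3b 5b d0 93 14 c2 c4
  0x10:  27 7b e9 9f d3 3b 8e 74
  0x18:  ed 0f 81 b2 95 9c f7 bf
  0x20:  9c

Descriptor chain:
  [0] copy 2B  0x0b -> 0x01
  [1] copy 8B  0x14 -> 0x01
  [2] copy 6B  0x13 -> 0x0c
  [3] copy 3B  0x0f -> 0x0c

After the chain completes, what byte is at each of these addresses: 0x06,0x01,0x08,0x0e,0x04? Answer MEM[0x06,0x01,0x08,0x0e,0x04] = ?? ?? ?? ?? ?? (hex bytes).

MEM[0x06,0x01,0x08,0x0e,0x04] = 0f d3 b2 ed 74

#0 dst[0x01+2] := {0xd0,0x93}
#1 dst[0x01+8] := {0xd3,0x3b,0x8e,0x74,0xed,0x0f,0x81,0xb2}
#2 dst[0x0c+6] := {0x9f,0xd3,0x3b,0x8e,0x74,0xed}
#3 dst[0x0c+3] := {0x8e,0x74,0xed}
query mem[0x06]=0x0f, mem[0x01]=0xd3, mem[0x08]=0xb2, mem[0x0e]=0xed, mem[0x04]=0x74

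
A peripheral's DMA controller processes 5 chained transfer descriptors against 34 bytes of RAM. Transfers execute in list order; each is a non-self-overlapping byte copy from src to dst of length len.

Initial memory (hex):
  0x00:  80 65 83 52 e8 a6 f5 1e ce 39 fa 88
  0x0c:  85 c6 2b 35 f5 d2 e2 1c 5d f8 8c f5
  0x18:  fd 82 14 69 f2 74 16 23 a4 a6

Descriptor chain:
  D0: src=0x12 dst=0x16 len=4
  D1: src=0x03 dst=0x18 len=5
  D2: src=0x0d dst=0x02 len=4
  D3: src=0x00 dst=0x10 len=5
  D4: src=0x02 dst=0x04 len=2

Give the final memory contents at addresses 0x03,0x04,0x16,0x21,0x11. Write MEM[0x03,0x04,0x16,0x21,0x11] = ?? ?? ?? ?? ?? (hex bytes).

MEM[0x03,0x04,0x16,0x21,0x11] = 2b c6 e2 a6 65

[0] 0x12->0x16 len=4 : e2 1c 5d f8
[1] 0x03->0x18 len=5 : 52 e8 a6 f5 1e
[2] 0x0d->0x02 len=4 : c6 2b 35 f5
[3] 0x00->0x10 len=5 : 80 65 c6 2b 35
[4] 0x02->0x04 len=2 : c6 2b
query mem[0x03]=0x2b, mem[0x04]=0xc6, mem[0x16]=0xe2, mem[0x21]=0xa6, mem[0x11]=0x65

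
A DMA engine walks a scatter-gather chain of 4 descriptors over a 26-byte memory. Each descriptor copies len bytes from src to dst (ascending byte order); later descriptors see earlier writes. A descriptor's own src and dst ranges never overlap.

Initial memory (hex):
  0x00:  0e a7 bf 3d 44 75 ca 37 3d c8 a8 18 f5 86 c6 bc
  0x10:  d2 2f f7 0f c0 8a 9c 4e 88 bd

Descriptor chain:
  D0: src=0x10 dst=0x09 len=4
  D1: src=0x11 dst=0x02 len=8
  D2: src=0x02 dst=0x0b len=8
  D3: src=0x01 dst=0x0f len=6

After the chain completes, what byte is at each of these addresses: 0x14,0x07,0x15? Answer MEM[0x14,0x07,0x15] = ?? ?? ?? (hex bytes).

MEM[0x14,0x07,0x15] = 8a 9c 8a

[0] 0x10->0x09 len=4 : d2 2f f7 0f
[1] 0x11->0x02 len=8 : 2f f7 0f c0 8a 9c 4e 88
[2] 0x02->0x0b len=8 : 2f f7 0f c0 8a 9c 4e 88
[3] 0x01->0x0f len=6 : a7 2f f7 0f c0 8a
query mem[0x14]=0x8a, mem[0x07]=0x9c, mem[0x15]=0x8a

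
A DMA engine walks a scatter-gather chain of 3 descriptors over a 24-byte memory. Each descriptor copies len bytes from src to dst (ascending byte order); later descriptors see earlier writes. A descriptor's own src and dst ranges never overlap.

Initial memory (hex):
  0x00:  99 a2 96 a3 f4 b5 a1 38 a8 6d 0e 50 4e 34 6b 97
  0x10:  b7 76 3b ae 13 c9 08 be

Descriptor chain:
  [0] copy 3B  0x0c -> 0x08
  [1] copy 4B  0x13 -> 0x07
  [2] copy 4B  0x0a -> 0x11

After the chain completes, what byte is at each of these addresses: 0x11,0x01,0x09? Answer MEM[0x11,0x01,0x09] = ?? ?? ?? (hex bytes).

#0 dst[0x08+3] := {0x4e,0x34,0x6b}
#1 dst[0x07+4] := {0xae,0x13,0xc9,0x08}
#2 dst[0x11+4] := {0x08,0x50,0x4e,0x34}
query mem[0x11]=0x08, mem[0x01]=0xa2, mem[0x09]=0xc9

MEM[0x11,0x01,0x09] = 08 a2 c9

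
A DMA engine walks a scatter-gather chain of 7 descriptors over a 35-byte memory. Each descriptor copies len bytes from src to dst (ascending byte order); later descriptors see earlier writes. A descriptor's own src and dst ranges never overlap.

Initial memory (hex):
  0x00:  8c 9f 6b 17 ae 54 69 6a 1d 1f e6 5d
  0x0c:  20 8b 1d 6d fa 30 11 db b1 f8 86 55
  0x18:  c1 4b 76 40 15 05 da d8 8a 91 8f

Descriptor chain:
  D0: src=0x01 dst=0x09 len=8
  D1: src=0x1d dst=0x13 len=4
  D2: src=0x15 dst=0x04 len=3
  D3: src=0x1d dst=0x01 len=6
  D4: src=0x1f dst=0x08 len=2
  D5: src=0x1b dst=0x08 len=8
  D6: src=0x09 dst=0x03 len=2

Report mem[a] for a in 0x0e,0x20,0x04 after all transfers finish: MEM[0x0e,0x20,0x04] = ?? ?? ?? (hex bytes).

MEM[0x0e,0x20,0x04] = 91 8a 05

#0 dst[0x09+8] := {0x9f,0x6b,0x17,0xae,0x54,0x69,0x6a,0x1d}
#1 dst[0x13+4] := {0x05,0xda,0xd8,0x8a}
#2 dst[0x04+3] := {0xd8,0x8a,0x55}
#3 dst[0x01+6] := {0x05,0xda,0xd8,0x8a,0x91,0x8f}
#4 dst[0x08+2] := {0xd8,0x8a}
#5 dst[0x08+8] := {0x40,0x15,0x05,0xda,0xd8,0x8a,0x91,0x8f}
#6 dst[0x03+2] := {0x15,0x05}
query mem[0x0e]=0x91, mem[0x20]=0x8a, mem[0x04]=0x05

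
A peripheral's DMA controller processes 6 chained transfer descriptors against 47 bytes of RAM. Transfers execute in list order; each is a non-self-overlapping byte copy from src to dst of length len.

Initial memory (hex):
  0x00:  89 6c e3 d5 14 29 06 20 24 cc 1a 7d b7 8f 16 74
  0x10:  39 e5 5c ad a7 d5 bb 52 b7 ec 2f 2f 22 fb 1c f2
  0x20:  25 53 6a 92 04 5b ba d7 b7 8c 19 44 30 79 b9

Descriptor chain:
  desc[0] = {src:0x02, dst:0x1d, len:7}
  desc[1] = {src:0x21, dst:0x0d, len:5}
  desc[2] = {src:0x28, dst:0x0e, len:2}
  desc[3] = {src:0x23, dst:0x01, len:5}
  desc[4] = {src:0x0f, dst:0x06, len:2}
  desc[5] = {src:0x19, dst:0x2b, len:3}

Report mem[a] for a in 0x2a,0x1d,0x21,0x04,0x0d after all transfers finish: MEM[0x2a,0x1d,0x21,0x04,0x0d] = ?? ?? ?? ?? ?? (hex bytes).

MEM[0x2a,0x1d,0x21,0x04,0x0d] = 19 e3 06 ba 06

[0] 0x02->0x1d len=7 : e3 d5 14 29 06 20 24
[1] 0x21->0x0d len=5 : 06 20 24 04 5b
[2] 0x28->0x0e len=2 : b7 8c
[3] 0x23->0x01 len=5 : 24 04 5b ba d7
[4] 0x0f->0x06 len=2 : 8c 04
[5] 0x19->0x2b len=3 : ec 2f 2f
query mem[0x2a]=0x19, mem[0x1d]=0xe3, mem[0x21]=0x06, mem[0x04]=0xba, mem[0x0d]=0x06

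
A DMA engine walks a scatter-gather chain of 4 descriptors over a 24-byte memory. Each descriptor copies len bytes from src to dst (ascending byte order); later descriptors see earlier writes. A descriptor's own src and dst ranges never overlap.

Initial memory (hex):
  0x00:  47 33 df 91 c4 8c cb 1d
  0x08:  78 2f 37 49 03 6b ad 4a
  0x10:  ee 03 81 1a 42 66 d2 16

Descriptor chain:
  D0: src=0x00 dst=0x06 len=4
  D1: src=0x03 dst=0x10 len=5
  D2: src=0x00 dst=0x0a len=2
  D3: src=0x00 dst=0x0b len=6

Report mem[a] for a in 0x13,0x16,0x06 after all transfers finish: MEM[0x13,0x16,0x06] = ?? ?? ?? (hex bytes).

#0 dst[0x06+4] := {0x47,0x33,0xdf,0x91}
#1 dst[0x10+5] := {0x91,0xc4,0x8c,0x47,0x33}
#2 dst[0x0a+2] := {0x47,0x33}
#3 dst[0x0b+6] := {0x47,0x33,0xdf,0x91,0xc4,0x8c}
query mem[0x13]=0x47, mem[0x16]=0xd2, mem[0x06]=0x47

MEM[0x13,0x16,0x06] = 47 d2 47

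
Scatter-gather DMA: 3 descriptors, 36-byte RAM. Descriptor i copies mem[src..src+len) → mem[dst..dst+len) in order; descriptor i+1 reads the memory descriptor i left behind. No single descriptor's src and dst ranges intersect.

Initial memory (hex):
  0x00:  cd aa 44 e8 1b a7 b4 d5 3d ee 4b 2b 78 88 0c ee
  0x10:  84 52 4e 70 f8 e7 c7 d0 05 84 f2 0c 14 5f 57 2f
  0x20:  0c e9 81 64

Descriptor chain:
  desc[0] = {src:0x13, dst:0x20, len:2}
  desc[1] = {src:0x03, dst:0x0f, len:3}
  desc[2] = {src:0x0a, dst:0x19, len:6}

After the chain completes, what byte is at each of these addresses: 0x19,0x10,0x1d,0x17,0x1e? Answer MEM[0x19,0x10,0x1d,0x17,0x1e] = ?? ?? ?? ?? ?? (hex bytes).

MEM[0x19,0x10,0x1d,0x17,0x1e] = 4b 1b 0c d0 e8

#0 dst[0x20+2] := {0x70,0xf8}
#1 dst[0x0f+3] := {0xe8,0x1b,0xa7}
#2 dst[0x19+6] := {0x4b,0x2b,0x78,0x88,0x0c,0xe8}
query mem[0x19]=0x4b, mem[0x10]=0x1b, mem[0x1d]=0x0c, mem[0x17]=0xd0, mem[0x1e]=0xe8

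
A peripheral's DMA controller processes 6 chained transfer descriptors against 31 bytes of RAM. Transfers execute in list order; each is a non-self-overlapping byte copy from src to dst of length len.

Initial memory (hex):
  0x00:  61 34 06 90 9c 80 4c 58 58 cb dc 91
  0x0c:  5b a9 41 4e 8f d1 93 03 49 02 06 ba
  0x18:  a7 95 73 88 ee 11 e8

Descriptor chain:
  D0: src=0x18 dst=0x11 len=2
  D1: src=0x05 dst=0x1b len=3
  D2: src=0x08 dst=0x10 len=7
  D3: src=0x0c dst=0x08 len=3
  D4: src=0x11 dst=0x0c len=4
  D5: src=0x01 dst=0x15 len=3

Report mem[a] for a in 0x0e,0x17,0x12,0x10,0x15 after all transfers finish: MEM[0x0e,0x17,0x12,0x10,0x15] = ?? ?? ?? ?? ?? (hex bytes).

#0 dst[0x11+2] := {0xa7,0x95}
#1 dst[0x1b+3] := {0x80,0x4c,0x58}
#2 dst[0x10+7] := {0x58,0xcb,0xdc,0x91,0x5b,0xa9,0x41}
#3 dst[0x08+3] := {0x5b,0xa9,0x41}
#4 dst[0x0c+4] := {0xcb,0xdc,0x91,0x5b}
#5 dst[0x15+3] := {0x34,0x06,0x90}
query mem[0x0e]=0x91, mem[0x17]=0x90, mem[0x12]=0xdc, mem[0x10]=0x58, mem[0x15]=0x34

MEM[0x0e,0x17,0x12,0x10,0x15] = 91 90 dc 58 34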